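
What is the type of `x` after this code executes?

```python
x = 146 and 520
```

'and' with truthy values returns last operand (int)

int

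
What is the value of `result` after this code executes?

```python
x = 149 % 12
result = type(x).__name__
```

x is int; result = 'int'

'int'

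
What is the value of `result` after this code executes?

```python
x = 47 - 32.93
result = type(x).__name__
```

x is float; result = 'float'

'float'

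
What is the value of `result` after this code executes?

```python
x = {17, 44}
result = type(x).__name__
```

x is set; result = 'set'

'set'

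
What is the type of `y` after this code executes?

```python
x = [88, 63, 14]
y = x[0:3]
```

Slicing a list returns a list

list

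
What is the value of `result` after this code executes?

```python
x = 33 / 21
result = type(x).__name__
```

x is float; result = 'float'

'float'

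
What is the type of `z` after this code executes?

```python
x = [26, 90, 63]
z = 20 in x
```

'in' operator returns bool

bool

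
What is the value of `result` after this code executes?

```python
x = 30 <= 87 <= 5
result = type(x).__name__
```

x is bool; result = 'bool'

'bool'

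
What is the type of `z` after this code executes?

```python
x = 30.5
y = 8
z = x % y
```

float % int = float

float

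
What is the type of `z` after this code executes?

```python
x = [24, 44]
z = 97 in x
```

'in' operator returns bool

bool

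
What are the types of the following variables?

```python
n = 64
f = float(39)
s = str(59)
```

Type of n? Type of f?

n is assigned a bare integer (no decimal point), so it is an int; f is assigned the result of calling float(), which returns a float

int, float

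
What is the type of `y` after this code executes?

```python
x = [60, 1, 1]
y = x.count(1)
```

list.count() returns int

int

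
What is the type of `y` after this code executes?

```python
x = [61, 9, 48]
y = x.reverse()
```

list.reverse() returns None

NoneType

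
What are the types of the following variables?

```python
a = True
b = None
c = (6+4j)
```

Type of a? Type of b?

a is assigned the constant True, which has type bool; b is assigned None, whose type is NoneType

bool, NoneType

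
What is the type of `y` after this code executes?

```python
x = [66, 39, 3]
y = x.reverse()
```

list.reverse() returns None

NoneType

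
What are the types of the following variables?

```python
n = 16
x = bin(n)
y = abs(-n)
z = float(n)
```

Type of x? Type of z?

bin() returns str; float() returns float

str, float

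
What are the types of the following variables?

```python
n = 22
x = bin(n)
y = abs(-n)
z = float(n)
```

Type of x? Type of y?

bin() returns str; abs() of int returns int

str, int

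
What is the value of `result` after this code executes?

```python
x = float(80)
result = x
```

x = 80.0; result = 80.0

80.0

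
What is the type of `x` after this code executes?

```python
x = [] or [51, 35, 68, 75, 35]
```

'or' returns first truthy value (list)

list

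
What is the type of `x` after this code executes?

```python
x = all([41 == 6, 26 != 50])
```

all() returns bool

bool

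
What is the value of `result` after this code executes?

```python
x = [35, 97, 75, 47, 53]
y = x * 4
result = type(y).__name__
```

x is list; y is list; result = 'list'

'list'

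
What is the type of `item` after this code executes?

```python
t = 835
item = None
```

None has type NoneType

NoneType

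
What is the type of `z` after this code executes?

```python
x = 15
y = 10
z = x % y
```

int % int = int

int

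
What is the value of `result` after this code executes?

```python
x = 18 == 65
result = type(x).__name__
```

x is bool; result = 'bool'

'bool'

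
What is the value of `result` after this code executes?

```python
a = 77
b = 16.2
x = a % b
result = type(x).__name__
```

a is int; b is float; x is float; result = 'float'

'float'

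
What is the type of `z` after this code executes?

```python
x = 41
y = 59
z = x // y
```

int // int = int

int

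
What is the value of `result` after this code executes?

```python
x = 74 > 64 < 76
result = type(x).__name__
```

x is bool; result = 'bool'

'bool'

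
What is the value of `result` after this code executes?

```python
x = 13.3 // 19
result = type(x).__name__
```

x is float; result = 'float'

'float'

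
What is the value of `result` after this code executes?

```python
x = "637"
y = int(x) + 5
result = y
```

x = '637'; y = 642; result = 642

642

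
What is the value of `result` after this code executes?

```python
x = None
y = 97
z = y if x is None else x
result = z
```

x = None; y = 97; z = 97; result = 97

97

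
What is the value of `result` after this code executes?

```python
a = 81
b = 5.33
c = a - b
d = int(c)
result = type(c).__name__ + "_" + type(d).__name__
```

a is int; b is float; c is float; d is int; result = 'float_int'

'float_int'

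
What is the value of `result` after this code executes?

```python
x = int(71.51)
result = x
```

x = 71; result = 71

71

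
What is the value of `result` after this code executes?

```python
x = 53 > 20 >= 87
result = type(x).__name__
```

x is bool; result = 'bool'

'bool'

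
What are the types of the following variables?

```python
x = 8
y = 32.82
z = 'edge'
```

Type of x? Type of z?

x is assigned a bare integer (no decimal point), so it is an int; z is assigned a quoted string literal, so it is a str

int, str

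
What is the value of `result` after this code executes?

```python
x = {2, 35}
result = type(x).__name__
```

x is set; result = 'set'

'set'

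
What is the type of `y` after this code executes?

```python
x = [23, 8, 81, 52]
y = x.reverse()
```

list.reverse() returns None

NoneType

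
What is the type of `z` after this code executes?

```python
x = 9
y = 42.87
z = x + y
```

int + float = float

float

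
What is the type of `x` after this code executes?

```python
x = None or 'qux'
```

'or' with None returns the other truthy value (str)

str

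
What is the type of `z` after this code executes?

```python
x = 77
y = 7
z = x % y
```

int % int = int

int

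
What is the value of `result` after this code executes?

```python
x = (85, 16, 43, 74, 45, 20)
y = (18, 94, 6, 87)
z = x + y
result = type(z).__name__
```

x is tuple; y is tuple; z is tuple; result = 'tuple'

'tuple'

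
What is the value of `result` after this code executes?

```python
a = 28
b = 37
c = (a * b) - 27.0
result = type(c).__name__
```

a is int; b is int; c is float; result = 'float'

'float'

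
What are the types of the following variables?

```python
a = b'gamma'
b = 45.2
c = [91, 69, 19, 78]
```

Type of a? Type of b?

a is assigned a bytes literal (b'...' prefix); b is assigned a number with a decimal point, so it is a float

bytes, float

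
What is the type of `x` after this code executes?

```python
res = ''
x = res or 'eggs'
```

'or' returns first truthy value (str)

str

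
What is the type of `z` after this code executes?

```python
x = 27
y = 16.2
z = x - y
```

int - float = float

float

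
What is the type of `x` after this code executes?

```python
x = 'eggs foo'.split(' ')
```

str.split() returns list

list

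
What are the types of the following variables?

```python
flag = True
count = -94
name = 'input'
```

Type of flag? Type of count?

flag is assigned the constant True, which has type bool; count is assigned a bare integer (no decimal point), so it is an int

bool, int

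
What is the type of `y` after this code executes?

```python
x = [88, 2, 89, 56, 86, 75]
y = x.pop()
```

list.pop() returns the popped element

int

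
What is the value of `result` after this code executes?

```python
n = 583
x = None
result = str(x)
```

n = 583; x = None; result = 'None'

'None'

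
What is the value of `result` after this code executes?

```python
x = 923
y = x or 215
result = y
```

x = 923; y = 923; result = 923

923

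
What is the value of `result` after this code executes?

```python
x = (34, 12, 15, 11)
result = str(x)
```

x = (34, 12, 15, 11); result = '(34, 12, 15, 11)'

'(34, 12, 15, 11)'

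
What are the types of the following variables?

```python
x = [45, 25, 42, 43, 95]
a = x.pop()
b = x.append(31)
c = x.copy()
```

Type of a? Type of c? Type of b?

pop() returns element; copy() returns list; append() returns None

int, list, NoneType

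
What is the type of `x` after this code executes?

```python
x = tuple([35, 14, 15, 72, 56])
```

tuple() constructor returns tuple

tuple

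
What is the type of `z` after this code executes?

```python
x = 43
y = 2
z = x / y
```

int / int = float

float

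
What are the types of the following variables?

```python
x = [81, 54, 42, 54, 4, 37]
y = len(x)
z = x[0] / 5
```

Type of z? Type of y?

int / int = float; len() returns int

float, int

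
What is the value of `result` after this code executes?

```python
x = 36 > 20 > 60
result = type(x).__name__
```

x is bool; result = 'bool'

'bool'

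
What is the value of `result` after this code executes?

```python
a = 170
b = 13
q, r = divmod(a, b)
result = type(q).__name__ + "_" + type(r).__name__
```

a is int; b is int; q is int; r is int; result = 'int_int'

'int_int'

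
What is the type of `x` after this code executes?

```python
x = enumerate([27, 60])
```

enumerate() returns an enumerate object

enumerate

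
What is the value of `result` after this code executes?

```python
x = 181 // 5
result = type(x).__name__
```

x is int; result = 'int'

'int'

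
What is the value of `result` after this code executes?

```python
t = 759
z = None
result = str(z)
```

t = 759; z = None; result = 'None'

'None'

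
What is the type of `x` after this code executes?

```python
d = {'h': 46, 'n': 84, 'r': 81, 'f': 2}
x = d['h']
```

Accessing dict[str, int] with str key returns int

int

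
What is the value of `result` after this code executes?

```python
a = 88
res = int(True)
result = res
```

a = 88; res = 1; result = 1

1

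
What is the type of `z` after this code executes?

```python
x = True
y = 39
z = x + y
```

bool + int = int (bool is subclass of int)

int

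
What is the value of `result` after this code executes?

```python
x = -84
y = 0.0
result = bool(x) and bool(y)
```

x = -84; y = 0.0; result = False

False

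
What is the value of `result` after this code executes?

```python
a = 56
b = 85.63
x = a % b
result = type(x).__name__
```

a is int; b is float; x is float; result = 'float'

'float'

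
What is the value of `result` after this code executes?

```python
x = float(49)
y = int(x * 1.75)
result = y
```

x = 49.0; y = 85; result = 85

85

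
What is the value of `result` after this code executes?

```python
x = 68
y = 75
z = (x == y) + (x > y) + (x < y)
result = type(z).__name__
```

x is int; y is int; z is int; result = 'int'

'int'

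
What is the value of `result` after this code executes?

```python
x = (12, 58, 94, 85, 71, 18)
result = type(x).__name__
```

x is tuple; result = 'tuple'

'tuple'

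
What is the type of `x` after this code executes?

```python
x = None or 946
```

'or' with None returns the other truthy value

int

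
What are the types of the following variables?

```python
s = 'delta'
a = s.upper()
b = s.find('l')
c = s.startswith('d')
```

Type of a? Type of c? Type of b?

upper() returns str; startswith() returns bool; find() returns int

str, bool, int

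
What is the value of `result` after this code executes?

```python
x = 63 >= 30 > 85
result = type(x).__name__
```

x is bool; result = 'bool'

'bool'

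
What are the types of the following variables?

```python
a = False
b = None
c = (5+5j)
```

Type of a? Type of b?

a is assigned the constant False, which has type bool; b is assigned None, whose type is NoneType

bool, NoneType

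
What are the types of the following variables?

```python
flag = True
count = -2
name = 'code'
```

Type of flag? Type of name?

flag is assigned the constant True, which has type bool; name is assigned a quoted string literal, so it is a str

bool, str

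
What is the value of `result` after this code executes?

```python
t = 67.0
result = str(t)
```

t = 67.0; result = '67.0'

'67.0'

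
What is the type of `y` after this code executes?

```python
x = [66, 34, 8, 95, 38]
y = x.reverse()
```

list.reverse() returns None

NoneType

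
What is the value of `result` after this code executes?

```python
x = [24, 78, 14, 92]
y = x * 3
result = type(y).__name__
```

x is list; y is list; result = 'list'

'list'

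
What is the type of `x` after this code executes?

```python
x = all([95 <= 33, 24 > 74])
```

all() returns bool

bool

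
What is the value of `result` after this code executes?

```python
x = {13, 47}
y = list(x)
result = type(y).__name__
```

x is set; y is list; result = 'list'

'list'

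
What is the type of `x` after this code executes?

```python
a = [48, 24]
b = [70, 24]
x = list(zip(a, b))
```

list(zip()) returns a list of tuples

list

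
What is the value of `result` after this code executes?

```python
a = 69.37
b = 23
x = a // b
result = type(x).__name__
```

a is float; b is int; x is float; result = 'float'

'float'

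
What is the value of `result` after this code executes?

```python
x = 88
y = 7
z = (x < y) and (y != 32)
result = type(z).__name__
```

x is int; y is int; z is bool; result = 'bool'

'bool'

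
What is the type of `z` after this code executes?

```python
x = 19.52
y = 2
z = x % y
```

float % int = float

float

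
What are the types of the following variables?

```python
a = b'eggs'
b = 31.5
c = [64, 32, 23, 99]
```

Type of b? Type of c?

b is assigned a number with a decimal point, so it is a float; c is assigned a list literal (square brackets)

float, list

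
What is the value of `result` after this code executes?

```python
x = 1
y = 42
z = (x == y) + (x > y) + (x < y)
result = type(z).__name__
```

x is int; y is int; z is int; result = 'int'

'int'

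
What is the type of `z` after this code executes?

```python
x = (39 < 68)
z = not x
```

'not' returns bool

bool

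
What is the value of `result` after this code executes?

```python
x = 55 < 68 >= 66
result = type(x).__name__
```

x is bool; result = 'bool'

'bool'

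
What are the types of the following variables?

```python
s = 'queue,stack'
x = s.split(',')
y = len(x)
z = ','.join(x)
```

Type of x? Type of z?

str.split() returns list; str.join() returns str

list, str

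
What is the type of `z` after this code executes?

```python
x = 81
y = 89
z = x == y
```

Equality comparison returns bool

bool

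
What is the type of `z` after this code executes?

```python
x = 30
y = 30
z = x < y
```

Comparison returns bool

bool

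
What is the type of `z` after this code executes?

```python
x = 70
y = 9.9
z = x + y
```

int + float = float

float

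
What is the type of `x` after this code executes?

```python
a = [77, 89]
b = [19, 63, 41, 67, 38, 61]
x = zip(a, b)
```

zip() returns a zip object

zip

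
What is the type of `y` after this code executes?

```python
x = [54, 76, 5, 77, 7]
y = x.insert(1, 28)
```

list.insert() returns None

NoneType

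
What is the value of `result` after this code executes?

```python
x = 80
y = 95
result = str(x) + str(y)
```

x = 80; y = 95; result = '8095'

'8095'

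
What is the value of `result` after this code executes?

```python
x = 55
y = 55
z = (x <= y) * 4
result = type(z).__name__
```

x is int; y is int; z is int; result = 'int'

'int'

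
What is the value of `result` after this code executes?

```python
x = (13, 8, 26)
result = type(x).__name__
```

x is tuple; result = 'tuple'

'tuple'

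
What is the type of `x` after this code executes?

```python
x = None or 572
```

'or' with None returns the other truthy value

int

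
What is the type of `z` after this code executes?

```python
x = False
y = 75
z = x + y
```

bool + int = int (bool is subclass of int)

int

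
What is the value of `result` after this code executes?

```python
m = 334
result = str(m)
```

m = 334; result = '334'

'334'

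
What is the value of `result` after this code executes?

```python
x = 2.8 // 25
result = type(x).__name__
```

x is float; result = 'float'

'float'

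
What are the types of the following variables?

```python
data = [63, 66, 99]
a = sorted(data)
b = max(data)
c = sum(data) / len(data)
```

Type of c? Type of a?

int / int = float; sorted() returns list

float, list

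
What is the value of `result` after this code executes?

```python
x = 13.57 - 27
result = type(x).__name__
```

x is float; result = 'float'

'float'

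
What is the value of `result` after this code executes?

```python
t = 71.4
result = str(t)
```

t = 71.4; result = '71.4'

'71.4'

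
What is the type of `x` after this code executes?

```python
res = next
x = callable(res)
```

callable() returns bool

bool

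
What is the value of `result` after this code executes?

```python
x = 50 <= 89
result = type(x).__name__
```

x is bool; result = 'bool'

'bool'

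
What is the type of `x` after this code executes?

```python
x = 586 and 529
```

'and' with truthy values returns last operand (int)

int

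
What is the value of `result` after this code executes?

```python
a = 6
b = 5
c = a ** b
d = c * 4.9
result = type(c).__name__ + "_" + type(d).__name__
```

a is int; b is int; c is int; d is float; result = 'int_float'

'int_float'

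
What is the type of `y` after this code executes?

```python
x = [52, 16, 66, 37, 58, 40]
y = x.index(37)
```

list.index() returns int

int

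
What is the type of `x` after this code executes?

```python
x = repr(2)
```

repr() returns str

str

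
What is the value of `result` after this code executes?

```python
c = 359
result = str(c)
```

c = 359; result = '359'

'359'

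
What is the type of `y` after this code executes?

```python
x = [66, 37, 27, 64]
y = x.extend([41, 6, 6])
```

list.extend() returns None

NoneType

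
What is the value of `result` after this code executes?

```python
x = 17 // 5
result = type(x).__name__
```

x is int; result = 'int'

'int'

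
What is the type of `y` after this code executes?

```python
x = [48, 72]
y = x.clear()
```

list.clear() returns None

NoneType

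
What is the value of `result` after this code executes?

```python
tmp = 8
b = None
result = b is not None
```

tmp = 8; b = None; result = False

False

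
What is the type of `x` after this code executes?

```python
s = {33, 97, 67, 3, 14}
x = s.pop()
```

Popping from set[int] returns int

int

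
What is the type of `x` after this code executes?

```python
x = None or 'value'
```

'or' with None returns the other truthy value (str)

str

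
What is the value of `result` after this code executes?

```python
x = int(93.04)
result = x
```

x = 93; result = 93

93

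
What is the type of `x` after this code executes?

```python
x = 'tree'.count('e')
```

str.count() returns int

int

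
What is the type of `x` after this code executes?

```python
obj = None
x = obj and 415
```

'and' returns first falsy value (None)

NoneType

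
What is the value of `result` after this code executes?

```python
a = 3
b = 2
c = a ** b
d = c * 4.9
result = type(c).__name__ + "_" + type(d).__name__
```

a is int; b is int; c is int; d is float; result = 'int_float'

'int_float'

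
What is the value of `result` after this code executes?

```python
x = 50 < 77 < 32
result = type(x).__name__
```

x is bool; result = 'bool'

'bool'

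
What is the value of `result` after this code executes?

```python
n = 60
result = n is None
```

n = 60; result = False

False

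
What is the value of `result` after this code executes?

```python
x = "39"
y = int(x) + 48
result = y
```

x = '39'; y = 87; result = 87

87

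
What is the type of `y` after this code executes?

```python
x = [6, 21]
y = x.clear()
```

list.clear() returns None

NoneType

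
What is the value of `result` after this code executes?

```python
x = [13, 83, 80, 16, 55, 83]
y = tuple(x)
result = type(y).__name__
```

x is list; y is tuple; result = 'tuple'

'tuple'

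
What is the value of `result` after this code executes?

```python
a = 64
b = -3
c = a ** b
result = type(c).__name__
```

a is int; b is int; c is float; result = 'float'

'float'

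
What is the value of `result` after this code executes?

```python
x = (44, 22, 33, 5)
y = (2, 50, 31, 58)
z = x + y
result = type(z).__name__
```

x is tuple; y is tuple; z is tuple; result = 'tuple'

'tuple'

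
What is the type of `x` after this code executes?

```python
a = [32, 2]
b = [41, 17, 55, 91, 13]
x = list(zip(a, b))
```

list(zip()) returns a list of tuples

list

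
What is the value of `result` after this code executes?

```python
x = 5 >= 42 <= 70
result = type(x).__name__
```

x is bool; result = 'bool'

'bool'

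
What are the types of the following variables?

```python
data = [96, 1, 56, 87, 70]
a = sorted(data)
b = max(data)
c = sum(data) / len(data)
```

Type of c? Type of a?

int / int = float; sorted() returns list

float, list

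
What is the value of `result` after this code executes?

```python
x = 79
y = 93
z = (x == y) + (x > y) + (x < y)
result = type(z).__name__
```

x is int; y is int; z is int; result = 'int'

'int'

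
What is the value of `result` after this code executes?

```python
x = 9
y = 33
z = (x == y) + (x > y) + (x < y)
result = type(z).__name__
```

x is int; y is int; z is int; result = 'int'

'int'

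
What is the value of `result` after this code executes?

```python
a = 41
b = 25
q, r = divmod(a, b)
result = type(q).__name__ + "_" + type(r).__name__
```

a is int; b is int; q is int; r is int; result = 'int_int'

'int_int'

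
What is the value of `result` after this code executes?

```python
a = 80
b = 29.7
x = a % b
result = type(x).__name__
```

a is int; b is float; x is float; result = 'float'

'float'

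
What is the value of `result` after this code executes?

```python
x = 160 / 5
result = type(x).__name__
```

x is float; result = 'float'

'float'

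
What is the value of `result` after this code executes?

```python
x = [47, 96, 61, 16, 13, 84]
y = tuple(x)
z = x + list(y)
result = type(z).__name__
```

x is list; y is tuple; z is list; result = 'list'

'list'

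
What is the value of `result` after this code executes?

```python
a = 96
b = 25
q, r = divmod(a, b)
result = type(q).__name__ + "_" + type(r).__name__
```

a is int; b is int; q is int; r is int; result = 'int_int'

'int_int'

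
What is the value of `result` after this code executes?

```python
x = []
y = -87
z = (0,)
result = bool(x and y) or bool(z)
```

x = []; y = -87; z = (0,); result = True

True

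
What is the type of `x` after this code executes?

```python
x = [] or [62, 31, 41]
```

'or' returns first truthy value (list)

list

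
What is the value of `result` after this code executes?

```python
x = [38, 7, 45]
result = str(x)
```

x = [38, 7, 45]; result = '[38, 7, 45]'

'[38, 7, 45]'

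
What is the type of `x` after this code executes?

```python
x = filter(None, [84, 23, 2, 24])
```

filter() returns a filter object

filter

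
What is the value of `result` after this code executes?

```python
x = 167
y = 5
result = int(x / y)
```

x = 167; y = 5; result = 33

33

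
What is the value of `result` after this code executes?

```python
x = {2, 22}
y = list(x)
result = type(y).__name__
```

x is set; y is list; result = 'list'

'list'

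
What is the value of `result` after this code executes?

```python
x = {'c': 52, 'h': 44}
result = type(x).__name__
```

x is dict; result = 'dict'

'dict'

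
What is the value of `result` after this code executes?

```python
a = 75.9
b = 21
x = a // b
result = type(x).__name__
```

a is float; b is int; x is float; result = 'float'

'float'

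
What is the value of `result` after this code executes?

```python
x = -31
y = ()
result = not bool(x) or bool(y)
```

x = -31; y = (); result = False

False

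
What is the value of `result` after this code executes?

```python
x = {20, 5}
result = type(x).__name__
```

x is set; result = 'set'

'set'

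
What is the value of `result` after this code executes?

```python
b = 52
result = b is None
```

b = 52; result = False

False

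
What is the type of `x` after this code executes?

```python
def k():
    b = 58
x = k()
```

Function without return returns None

NoneType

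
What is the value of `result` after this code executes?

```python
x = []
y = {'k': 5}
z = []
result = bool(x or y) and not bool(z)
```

x = []; y = {'k': 5}; z = []; result = True

True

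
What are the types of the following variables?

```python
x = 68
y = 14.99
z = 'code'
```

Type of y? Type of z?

y is assigned a number with a decimal point, so it is a float; z is assigned a quoted string literal, so it is a str

float, str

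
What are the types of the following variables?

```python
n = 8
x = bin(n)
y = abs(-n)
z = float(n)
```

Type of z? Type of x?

float() returns float; bin() returns str

float, str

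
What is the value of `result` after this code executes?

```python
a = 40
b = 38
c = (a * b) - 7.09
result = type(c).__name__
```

a is int; b is int; c is float; result = 'float'

'float'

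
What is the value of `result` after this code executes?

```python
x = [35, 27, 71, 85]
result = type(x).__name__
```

x is list; result = 'list'

'list'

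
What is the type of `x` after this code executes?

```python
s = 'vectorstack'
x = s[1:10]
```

Slicing a str returns str

str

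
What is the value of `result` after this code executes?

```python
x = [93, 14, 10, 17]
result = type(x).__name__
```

x is list; result = 'list'

'list'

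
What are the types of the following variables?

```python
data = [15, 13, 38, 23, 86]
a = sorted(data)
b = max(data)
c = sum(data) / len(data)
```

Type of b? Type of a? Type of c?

max of ints returns int; sorted() returns list; int / int = float

int, list, float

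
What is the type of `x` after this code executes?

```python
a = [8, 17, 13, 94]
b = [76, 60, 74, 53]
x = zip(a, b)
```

zip() returns a zip object

zip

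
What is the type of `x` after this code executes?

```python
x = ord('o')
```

ord() returns int (code point)

int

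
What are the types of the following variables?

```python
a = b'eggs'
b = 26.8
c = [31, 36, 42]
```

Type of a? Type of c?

a is assigned a bytes literal (b'...' prefix); c is assigned a list literal (square brackets)

bytes, list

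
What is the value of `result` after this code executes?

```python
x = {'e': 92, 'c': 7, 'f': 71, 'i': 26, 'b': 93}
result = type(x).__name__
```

x is dict; result = 'dict'

'dict'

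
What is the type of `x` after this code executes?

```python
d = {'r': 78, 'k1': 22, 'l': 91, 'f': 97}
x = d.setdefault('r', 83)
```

dict.setdefault() returns the (existing or default) value

int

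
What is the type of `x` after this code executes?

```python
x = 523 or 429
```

'or' returns first truthy value (int)

int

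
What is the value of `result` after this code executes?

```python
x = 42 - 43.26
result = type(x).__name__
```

x is float; result = 'float'

'float'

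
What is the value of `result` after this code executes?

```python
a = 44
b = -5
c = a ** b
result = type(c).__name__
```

a is int; b is int; c is float; result = 'float'

'float'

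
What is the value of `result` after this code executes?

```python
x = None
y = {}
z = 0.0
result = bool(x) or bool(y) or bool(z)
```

x = None; y = {}; z = 0.0; result = False

False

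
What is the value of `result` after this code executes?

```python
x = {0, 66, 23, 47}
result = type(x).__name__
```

x is set; result = 'set'

'set'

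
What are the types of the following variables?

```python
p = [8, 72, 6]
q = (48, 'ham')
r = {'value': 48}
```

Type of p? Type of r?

p is assigned a list literal (square brackets); r is assigned a dict literal ({key: value})

list, dict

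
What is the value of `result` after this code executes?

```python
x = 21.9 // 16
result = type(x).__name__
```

x is float; result = 'float'

'float'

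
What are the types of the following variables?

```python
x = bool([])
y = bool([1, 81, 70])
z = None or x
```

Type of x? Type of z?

bool() returns bool; None or bool returns the bool

bool, bool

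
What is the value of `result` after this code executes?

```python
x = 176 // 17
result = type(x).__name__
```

x is int; result = 'int'

'int'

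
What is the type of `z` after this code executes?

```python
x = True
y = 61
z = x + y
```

bool + int = int (bool is subclass of int)

int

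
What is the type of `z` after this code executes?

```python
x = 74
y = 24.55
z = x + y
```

int + float = float

float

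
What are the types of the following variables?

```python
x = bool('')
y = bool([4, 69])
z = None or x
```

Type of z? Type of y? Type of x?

None or bool returns the bool; bool() returns bool; bool() returns bool

bool, bool, bool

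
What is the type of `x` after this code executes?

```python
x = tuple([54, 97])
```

tuple() constructor returns tuple

tuple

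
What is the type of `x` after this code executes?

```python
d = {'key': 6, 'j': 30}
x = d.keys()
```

.keys() returns dict_keys view

dict_keys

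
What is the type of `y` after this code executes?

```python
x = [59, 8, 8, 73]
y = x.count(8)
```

list.count() returns int

int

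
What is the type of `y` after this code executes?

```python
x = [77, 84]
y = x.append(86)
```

list.append() returns None (mutates in place)

NoneType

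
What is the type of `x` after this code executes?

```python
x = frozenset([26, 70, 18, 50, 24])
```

frozenset() returns frozenset

frozenset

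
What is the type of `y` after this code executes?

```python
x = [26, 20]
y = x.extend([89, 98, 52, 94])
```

list.extend() returns None

NoneType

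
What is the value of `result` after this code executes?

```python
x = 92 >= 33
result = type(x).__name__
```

x is bool; result = 'bool'

'bool'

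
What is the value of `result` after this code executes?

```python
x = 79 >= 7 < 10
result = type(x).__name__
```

x is bool; result = 'bool'

'bool'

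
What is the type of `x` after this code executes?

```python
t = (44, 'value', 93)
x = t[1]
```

Index 1 of tuple is a str literal

str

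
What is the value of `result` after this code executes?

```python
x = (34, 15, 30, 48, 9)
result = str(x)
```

x = (34, 15, 30, 48, 9); result = '(34, 15, 30, 48, 9)'

'(34, 15, 30, 48, 9)'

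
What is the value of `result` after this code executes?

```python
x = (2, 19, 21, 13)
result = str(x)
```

x = (2, 19, 21, 13); result = '(2, 19, 21, 13)'

'(2, 19, 21, 13)'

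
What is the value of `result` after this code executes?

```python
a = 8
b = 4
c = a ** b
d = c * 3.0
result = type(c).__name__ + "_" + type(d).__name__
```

a is int; b is int; c is int; d is float; result = 'int_float'

'int_float'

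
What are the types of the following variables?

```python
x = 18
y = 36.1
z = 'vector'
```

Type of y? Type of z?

y is assigned a number with a decimal point, so it is a float; z is assigned a quoted string literal, so it is a str

float, str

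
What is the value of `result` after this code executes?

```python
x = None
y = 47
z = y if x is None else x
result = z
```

x = None; y = 47; z = 47; result = 47

47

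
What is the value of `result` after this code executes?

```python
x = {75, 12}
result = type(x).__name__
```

x is set; result = 'set'

'set'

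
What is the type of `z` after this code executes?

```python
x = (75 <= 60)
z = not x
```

'not' returns bool

bool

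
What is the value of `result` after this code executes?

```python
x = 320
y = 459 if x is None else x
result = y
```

x = 320; y = 320; result = 320

320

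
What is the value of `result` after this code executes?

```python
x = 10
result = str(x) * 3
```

x = 10; result = '101010'

'101010'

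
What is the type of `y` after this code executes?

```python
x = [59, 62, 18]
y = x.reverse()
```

list.reverse() returns None

NoneType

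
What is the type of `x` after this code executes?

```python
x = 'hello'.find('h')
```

str.find() returns int index

int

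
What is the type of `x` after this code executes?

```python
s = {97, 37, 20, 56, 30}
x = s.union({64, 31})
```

set.union() returns a new set

set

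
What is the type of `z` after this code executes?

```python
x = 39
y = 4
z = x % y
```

int % int = int

int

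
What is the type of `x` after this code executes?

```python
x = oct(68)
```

oct() returns str representation

str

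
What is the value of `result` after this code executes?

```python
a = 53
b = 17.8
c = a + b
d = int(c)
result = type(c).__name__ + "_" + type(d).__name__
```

a is int; b is float; c is float; d is int; result = 'float_int'

'float_int'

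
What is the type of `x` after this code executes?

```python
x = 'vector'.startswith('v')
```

str.startswith() returns bool

bool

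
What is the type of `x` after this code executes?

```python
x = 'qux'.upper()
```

str.upper() returns str

str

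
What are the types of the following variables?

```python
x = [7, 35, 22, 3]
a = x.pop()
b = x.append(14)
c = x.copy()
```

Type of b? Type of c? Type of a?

append() returns None; copy() returns list; pop() returns element

NoneType, list, int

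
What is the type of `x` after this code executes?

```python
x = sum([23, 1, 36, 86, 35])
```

sum() of ints returns int

int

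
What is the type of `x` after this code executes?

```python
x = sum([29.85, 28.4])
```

sum() of floats returns float

float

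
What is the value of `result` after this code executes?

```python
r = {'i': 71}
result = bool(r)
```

r = {'i': 71}; result = True

True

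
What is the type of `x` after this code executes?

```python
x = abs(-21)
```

abs() of int returns int

int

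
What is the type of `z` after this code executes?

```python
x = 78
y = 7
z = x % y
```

int % int = int

int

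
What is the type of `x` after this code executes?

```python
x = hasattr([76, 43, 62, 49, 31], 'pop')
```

hasattr() returns bool

bool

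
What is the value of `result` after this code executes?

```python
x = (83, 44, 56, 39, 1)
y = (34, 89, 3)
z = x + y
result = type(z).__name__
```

x is tuple; y is tuple; z is tuple; result = 'tuple'

'tuple'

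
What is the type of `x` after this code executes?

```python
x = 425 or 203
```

'or' returns first truthy value (int)

int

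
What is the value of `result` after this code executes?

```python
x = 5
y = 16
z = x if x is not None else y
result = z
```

x = 5; y = 16; z = 5; result = 5

5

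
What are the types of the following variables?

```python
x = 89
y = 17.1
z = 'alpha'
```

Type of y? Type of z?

y is assigned a number with a decimal point, so it is a float; z is assigned a quoted string literal, so it is a str

float, str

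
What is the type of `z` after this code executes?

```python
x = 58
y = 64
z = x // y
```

int // int = int

int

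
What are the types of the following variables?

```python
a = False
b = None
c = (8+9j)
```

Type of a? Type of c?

a is assigned the constant False, which has type bool; c is assigned (8+9j), an int plus an imaginary literal (j suffix), which evaluates to complex

bool, complex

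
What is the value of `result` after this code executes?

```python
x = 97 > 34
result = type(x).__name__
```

x is bool; result = 'bool'

'bool'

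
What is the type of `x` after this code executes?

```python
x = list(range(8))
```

list(range()) returns list

list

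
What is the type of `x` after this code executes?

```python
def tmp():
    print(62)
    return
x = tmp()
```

Bare return returns None

NoneType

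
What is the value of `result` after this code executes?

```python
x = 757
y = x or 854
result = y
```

x = 757; y = 757; result = 757

757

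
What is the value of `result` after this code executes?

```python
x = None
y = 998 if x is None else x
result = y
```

x = None; y = 998; result = 998

998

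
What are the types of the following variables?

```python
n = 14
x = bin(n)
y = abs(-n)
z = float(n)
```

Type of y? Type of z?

abs() of int returns int; float() returns float

int, float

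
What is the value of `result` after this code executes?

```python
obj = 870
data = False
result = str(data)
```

obj = 870; data = False; result = 'False'

'False'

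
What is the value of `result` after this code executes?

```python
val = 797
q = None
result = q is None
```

val = 797; q = None; result = True

True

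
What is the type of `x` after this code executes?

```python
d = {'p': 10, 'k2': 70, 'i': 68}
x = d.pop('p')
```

dict.pop() returns the value

int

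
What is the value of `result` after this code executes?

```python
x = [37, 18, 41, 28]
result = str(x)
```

x = [37, 18, 41, 28]; result = '[37, 18, 41, 28]'

'[37, 18, 41, 28]'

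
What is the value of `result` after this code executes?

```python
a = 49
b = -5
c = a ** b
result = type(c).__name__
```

a is int; b is int; c is float; result = 'float'

'float'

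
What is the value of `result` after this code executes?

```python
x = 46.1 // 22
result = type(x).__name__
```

x is float; result = 'float'

'float'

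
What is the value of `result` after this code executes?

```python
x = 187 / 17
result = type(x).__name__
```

x is float; result = 'float'

'float'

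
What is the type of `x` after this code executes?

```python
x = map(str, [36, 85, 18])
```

map() returns a map object

map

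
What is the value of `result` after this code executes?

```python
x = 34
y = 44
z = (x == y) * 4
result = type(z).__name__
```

x is int; y is int; z is int; result = 'int'

'int'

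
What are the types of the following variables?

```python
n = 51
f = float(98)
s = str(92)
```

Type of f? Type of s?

f is assigned the result of calling float(), which returns a float; s is assigned the result of calling str(), which returns a str

float, str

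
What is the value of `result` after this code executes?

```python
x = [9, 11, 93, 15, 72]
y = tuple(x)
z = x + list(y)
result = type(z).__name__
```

x is list; y is tuple; z is list; result = 'list'

'list'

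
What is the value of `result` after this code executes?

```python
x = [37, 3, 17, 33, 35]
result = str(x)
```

x = [37, 3, 17, 33, 35]; result = '[37, 3, 17, 33, 35]'

'[37, 3, 17, 33, 35]'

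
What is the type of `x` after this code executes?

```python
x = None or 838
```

'or' with None returns the other truthy value

int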